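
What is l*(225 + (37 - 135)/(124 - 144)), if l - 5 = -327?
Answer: -370139/5 ≈ -74028.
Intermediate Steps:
l = -322 (l = 5 - 327 = -322)
l*(225 + (37 - 135)/(124 - 144)) = -322*(225 + (37 - 135)/(124 - 144)) = -322*(225 - 98/(-20)) = -322*(225 - 98*(-1/20)) = -322*(225 + 49/10) = -322*2299/10 = -370139/5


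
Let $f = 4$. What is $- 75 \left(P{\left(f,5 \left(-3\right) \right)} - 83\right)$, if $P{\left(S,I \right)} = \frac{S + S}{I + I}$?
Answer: $6245$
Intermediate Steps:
$P{\left(S,I \right)} = \frac{S}{I}$ ($P{\left(S,I \right)} = \frac{2 S}{2 I} = 2 S \frac{1}{2 I} = \frac{S}{I}$)
$- 75 \left(P{\left(f,5 \left(-3\right) \right)} - 83\right) = - 75 \left(\frac{4}{5 \left(-3\right)} - 83\right) = - 75 \left(\frac{4}{-15} - 83\right) = - 75 \left(4 \left(- \frac{1}{15}\right) - 83\right) = - 75 \left(- \frac{4}{15} - 83\right) = \left(-75\right) \left(- \frac{1249}{15}\right) = 6245$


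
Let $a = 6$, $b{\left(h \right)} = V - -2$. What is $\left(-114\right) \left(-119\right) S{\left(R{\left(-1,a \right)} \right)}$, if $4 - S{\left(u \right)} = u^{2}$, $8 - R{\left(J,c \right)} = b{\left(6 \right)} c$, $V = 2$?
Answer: $-3418632$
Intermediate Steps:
$b{\left(h \right)} = 4$ ($b{\left(h \right)} = 2 - -2 = 2 + 2 = 4$)
$R{\left(J,c \right)} = 8 - 4 c$
$S{\left(u \right)} = 4 - u^{2}$
$\left(-114\right) \left(-119\right) S{\left(R{\left(-1,a \right)} \right)} = \left(-114\right) \left(-119\right) \left(4 - \left(8 - 24\right)^{2}\right) = 13566 \left(4 - \left(8 - 24\right)^{2}\right) = 13566 \left(4 - \left(-16\right)^{2}\right) = 13566 \left(4 - 256\right) = 13566 \left(-252\right) = -3418632$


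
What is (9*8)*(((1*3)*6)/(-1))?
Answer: -1296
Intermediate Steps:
(9*8)*(((1*3)*6)/(-1)) = 72*((3*6)*(-1)) = 72*(18*(-1)) = 72*(-18) = -1296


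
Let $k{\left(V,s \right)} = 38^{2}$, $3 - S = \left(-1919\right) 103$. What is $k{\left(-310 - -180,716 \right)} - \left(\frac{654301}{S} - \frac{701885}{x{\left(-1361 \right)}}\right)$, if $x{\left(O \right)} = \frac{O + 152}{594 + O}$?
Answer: $\frac{8211824063627}{18382380} \approx 4.4672 \cdot 10^{5}$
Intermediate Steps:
$x{\left(O \right)} = \frac{152 + O}{594 + O}$
$S = 197660$ ($S = 3 - \left(-1919\right) 103 = 3 - -197657 = 3 + 197657 = 197660$)
$k{\left(V,s \right)} = 1444$
$k{\left(-310 - -180,716 \right)} - \left(\frac{654301}{S} - \frac{701885}{x{\left(-1361 \right)}}\right) = 1444 - \left(\frac{654301}{197660} - \frac{701885}{\frac{1}{594 - 1361} \left(152 - 1361\right)}\right) = 1444 - \left(654301 \cdot \frac{1}{197660} - \frac{701885}{\frac{1}{-767} \left(-1209\right)}\right) = 1444 - \left(\frac{654301}{197660} - \frac{701885}{\left(- \frac{1}{767}\right) \left(-1209\right)}\right) = 1444 - \left(\frac{654301}{197660} - \frac{701885}{\frac{93}{59}}\right) = 1444 - \left(\frac{654301}{197660} - \frac{41411215}{93}\right) = 1444 - - \frac{8185279906907}{18382380} = 1444 + \frac{8185279906907}{18382380} = \frac{8211824063627}{18382380}$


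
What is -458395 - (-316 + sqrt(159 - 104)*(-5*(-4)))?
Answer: -458079 - 20*sqrt(55) ≈ -4.5823e+5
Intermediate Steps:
-458395 - (-316 + sqrt(159 - 104)*(-5*(-4))) = -458395 - (-316 + sqrt(55)*20) = -458395 - (-316 + 20*sqrt(55)) = -458395 + (316 - 20*sqrt(55)) = -458079 - 20*sqrt(55)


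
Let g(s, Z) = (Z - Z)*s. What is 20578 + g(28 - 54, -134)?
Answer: 20578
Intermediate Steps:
g(s, Z) = 0 (g(s, Z) = 0*s = 0)
20578 + g(28 - 54, -134) = 20578 + 0 = 20578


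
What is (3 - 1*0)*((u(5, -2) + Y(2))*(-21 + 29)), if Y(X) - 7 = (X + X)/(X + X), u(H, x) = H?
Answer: 312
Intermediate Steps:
Y(X) = 8 (Y(X) = 7 + (X + X)/(X + X) = 7 + (2*X)/((2*X)) = 7 + (2*X)*(1/(2*X)) = 7 + 1 = 8)
(3 - 1*0)*((u(5, -2) + Y(2))*(-21 + 29)) = (3 - 1*0)*((5 + 8)*(-21 + 29)) = (3 + 0)*(13*8) = 3*104 = 312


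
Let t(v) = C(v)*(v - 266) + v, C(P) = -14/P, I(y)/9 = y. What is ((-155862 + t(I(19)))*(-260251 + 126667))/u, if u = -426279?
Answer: -62390362672/1278837 ≈ -48787.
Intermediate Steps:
I(y) = 9*y
t(v) = v - 14*(-266 + v)/v (t(v) = (-14/v)*(v - 266) + v = (-14/v)*(-266 + v) + v = -14*(-266 + v)/v + v = v - 14*(-266 + v)/v)
((-155862 + t(I(19)))*(-260251 + 126667))/u = ((-155862 + (-14 + 9*19 + 3724/((9*19))))*(-260251 + 126667))/(-426279) = ((-155862 + (-14 + 171 + 3724/171))*(-133584))*(-1/426279) = ((-155862 + (-14 + 171 + 3724*(1/171)))*(-133584))*(-1/426279) = ((-155862 + (-14 + 171 + 196/9))*(-133584))*(-1/426279) = ((-155862 + 1609/9)*(-133584))*(-1/426279) = -1401149/9*(-133584)*(-1/426279) = (62390362672/3)*(-1/426279) = -62390362672/1278837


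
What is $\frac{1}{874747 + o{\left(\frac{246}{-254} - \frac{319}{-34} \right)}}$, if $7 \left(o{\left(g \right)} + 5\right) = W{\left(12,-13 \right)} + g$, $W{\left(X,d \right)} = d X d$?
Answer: $\frac{30226}{26448744927} \approx 1.1428 \cdot 10^{-6}$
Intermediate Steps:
$W{\left(X,d \right)} = X d^{2}$ ($W{\left(X,d \right)} = X d d = X d^{2}$)
$o{\left(g \right)} = \frac{1993}{7} + \frac{g}{7}$ ($o{\left(g \right)} = -5 + \frac{12 \left(-13\right)^{2} + g}{7} = -5 + \frac{12 \cdot 169 + g}{7} = -5 + \frac{2028 + g}{7} = -5 + \left(\frac{2028}{7} + \frac{g}{7}\right) = \frac{1993}{7} + \frac{g}{7}$)
$\frac{1}{874747 + o{\left(\frac{246}{-254} - \frac{319}{-34} \right)}} = \frac{1}{874747 + \left(\frac{1993}{7} + \frac{\frac{246}{-254} - \frac{319}{-34}}{7}\right)} = \frac{1}{874747 + \left(\frac{1993}{7} + \frac{246 \left(- \frac{1}{254}\right) - - \frac{319}{34}}{7}\right)} = \frac{1}{874747 + \left(\frac{1993}{7} + \frac{- \frac{123}{127} + \frac{319}{34}}{7}\right)} = \frac{1}{874747 + \left(\frac{1993}{7} + \frac{1}{7} \cdot \frac{36331}{4318}\right)} = \frac{1}{874747 + \left(\frac{1993}{7} + \frac{36331}{30226}\right)} = \frac{1}{874747 + \frac{8642105}{30226}} = \frac{1}{\frac{26448744927}{30226}} = \frac{30226}{26448744927}$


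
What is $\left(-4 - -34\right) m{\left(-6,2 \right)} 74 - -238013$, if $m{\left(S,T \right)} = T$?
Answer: $242453$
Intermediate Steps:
$\left(-4 - -34\right) m{\left(-6,2 \right)} 74 - -238013 = \left(-4 - -34\right) 2 \cdot 74 - -238013 = \left(-4 + 34\right) 2 \cdot 74 + 238013 = 30 \cdot 2 \cdot 74 + 238013 = 60 \cdot 74 + 238013 = 4440 + 238013 = 242453$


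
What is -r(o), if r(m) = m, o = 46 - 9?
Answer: -37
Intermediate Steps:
o = 37
-r(o) = -1*37 = -37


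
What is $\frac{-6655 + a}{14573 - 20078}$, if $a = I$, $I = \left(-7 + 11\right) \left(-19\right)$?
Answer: $\frac{6731}{5505} \approx 1.2227$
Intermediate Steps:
$I = -76$ ($I = 4 \left(-19\right) = -76$)
$a = -76$
$\frac{-6655 + a}{14573 - 20078} = \frac{-6655 - 76}{14573 - 20078} = - \frac{6731}{-5505} = \left(-6731\right) \left(- \frac{1}{5505}\right) = \frac{6731}{5505}$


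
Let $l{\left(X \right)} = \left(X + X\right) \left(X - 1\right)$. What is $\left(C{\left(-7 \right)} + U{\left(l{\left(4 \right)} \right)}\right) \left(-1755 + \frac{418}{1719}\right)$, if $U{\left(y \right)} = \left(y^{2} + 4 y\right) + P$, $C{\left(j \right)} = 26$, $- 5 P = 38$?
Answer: $- \frac{10412706004}{8595} \approx -1.2115 \cdot 10^{6}$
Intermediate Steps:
$P = - \frac{38}{5}$ ($P = \left(- \frac{1}{5}\right) 38 = - \frac{38}{5} \approx -7.6$)
$l{\left(X \right)} = 2 X \left(-1 + X\right)$
$U{\left(y \right)} = - \frac{38}{5} + y^{2} + 4 y$ ($U{\left(y \right)} = \left(y^{2} + 4 y\right) - \frac{38}{5} = - \frac{38}{5} + y^{2} + 4 y$)
$\left(C{\left(-7 \right)} + U{\left(l{\left(4 \right)} \right)}\right) \left(-1755 + \frac{418}{1719}\right) = \left(26 + \left(- \frac{38}{5} + \left(2 \cdot 4 \left(-1 + 4\right)\right)^{2} + 4 \cdot 2 \cdot 4 \left(-1 + 4\right)\right)\right) \left(-1755 + \frac{418}{1719}\right) = \left(26 + \left(- \frac{38}{5} + \left(2 \cdot 4 \cdot 3\right)^{2} + 4 \cdot 2 \cdot 4 \cdot 3\right)\right) \left(-1755 + 418 \cdot \frac{1}{1719}\right) = \left(26 + \left(- \frac{38}{5} + 24^{2} + 4 \cdot 24\right)\right) \left(-1755 + \frac{418}{1719}\right) = \left(26 + \left(- \frac{38}{5} + 576 + 96\right)\right) \left(- \frac{3016427}{1719}\right) = \left(26 + \frac{3322}{5}\right) \left(- \frac{3016427}{1719}\right) = \frac{3452}{5} \left(- \frac{3016427}{1719}\right) = - \frac{10412706004}{8595}$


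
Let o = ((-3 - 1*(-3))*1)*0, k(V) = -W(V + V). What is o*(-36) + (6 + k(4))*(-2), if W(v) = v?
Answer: 4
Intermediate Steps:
k(V) = -2*V (k(V) = -(V + V) = -2*V)
o = 0 (o = ((-3 + 3)*1)*0 = (0*1)*0 = 0*0 = 0)
o*(-36) + (6 + k(4))*(-2) = 0*(-36) + (6 - 2*4)*(-2) = 0 + (6 - 8)*(-2) = 0 - 2*(-2) = 0 + 4 = 4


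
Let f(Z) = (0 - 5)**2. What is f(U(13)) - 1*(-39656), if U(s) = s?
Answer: 39681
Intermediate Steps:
f(Z) = 25 (f(Z) = (-5)**2 = 25)
f(U(13)) - 1*(-39656) = 25 - 1*(-39656) = 25 + 39656 = 39681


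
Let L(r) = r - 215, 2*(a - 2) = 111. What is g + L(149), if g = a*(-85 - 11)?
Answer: -5586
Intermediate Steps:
a = 115/2 (a = 2 + (1/2)*111 = 2 + 111/2 = 115/2 ≈ 57.500)
g = -5520 (g = 115*(-85 - 11)/2 = (115/2)*(-96) = -5520)
L(r) = -215 + r
g + L(149) = -5520 + (-215 + 149) = -5520 - 66 = -5586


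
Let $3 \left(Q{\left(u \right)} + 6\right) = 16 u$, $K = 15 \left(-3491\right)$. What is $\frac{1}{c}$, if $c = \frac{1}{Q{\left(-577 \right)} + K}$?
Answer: $- \frac{166345}{3} \approx -55448.0$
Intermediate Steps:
$K = -52365$
$Q{\left(u \right)} = -6 + \frac{16 u}{3}$
$c = - \frac{3}{166345}$ ($c = \frac{1}{\left(-6 + \frac{16}{3} \left(-577\right)\right) - 52365} = \frac{1}{\left(-6 - \frac{9232}{3}\right) - 52365} = \frac{1}{- \frac{9250}{3} - 52365} = \frac{1}{- \frac{166345}{3}} = - \frac{3}{166345} \approx -1.8035 \cdot 10^{-5}$)
$\frac{1}{c} = \frac{1}{- \frac{3}{166345}} = - \frac{166345}{3}$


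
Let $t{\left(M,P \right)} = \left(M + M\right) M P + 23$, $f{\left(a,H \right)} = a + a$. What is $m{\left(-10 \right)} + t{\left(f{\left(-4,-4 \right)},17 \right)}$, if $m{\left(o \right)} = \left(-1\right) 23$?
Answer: $2176$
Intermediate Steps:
$f{\left(a,H \right)} = 2 a$
$m{\left(o \right)} = -23$
$t{\left(M,P \right)} = 23 + 2 P M^{2}$ ($t{\left(M,P \right)} = 2 M M P + 23 = 2 M^{2} P + 23 = 2 P M^{2} + 23 = 23 + 2 P M^{2}$)
$m{\left(-10 \right)} + t{\left(f{\left(-4,-4 \right)},17 \right)} = -23 + \left(23 + 2 \cdot 17 \left(2 \left(-4\right)\right)^{2}\right) = -23 + \left(23 + 2 \cdot 17 \left(-8\right)^{2}\right) = -23 + \left(23 + 2 \cdot 17 \cdot 64\right) = -23 + \left(23 + 2176\right) = -23 + 2199 = 2176$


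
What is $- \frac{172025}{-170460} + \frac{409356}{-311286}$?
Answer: $- \frac{540994987}{1768727052} \approx -0.30587$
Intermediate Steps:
$- \frac{172025}{-170460} + \frac{409356}{-311286} = \left(-172025\right) \left(- \frac{1}{170460}\right) + 409356 \left(- \frac{1}{311286}\right) = \frac{34405}{34092} - \frac{68226}{51881} = - \frac{540994987}{1768727052}$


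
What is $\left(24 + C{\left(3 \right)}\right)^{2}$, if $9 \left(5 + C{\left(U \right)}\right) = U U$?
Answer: $400$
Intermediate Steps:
$C{\left(U \right)} = -5 + \frac{U^{2}}{9}$ ($C{\left(U \right)} = -5 + \frac{U U}{9} = -5 + \frac{U^{2}}{9}$)
$\left(24 + C{\left(3 \right)}\right)^{2} = \left(24 - \left(5 - \frac{3^{2}}{9}\right)\right)^{2} = \left(24 + \left(-5 + \frac{1}{9} \cdot 9\right)\right)^{2} = \left(24 + \left(-5 + 1\right)\right)^{2} = \left(24 - 4\right)^{2} = 20^{2} = 400$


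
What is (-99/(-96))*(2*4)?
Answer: 33/4 ≈ 8.2500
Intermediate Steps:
(-99/(-96))*(2*4) = -1/96*(-99)*8 = (33/32)*8 = 33/4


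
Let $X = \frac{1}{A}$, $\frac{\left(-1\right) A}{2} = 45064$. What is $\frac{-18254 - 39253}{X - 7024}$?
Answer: $\frac{1727663632}{211019691} \approx 8.1872$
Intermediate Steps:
$A = -90128$ ($A = \left(-2\right) 45064 = -90128$)
$X = - \frac{1}{90128}$ ($X = \frac{1}{-90128} = - \frac{1}{90128} \approx -1.1095 \cdot 10^{-5}$)
$\frac{-18254 - 39253}{X - 7024} = \frac{-18254 - 39253}{- \frac{1}{90128} - 7024} = - \frac{57507}{- \frac{633059073}{90128}} = \left(-57507\right) \left(- \frac{90128}{633059073}\right) = \frac{1727663632}{211019691}$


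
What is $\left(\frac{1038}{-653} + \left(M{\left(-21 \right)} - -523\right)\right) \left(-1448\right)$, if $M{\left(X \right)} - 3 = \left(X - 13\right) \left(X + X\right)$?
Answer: $- \frac{1846089952}{653} \approx -2.8271 \cdot 10^{6}$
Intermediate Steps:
$M{\left(X \right)} = 3 + 2 X \left(-13 + X\right)$ ($M{\left(X \right)} = 3 + \left(X - 13\right) \left(X + X\right) = 3 + \left(-13 + X\right) 2 X = 3 + 2 X \left(-13 + X\right)$)
$\left(\frac{1038}{-653} + \left(M{\left(-21 \right)} - -523\right)\right) \left(-1448\right) = \left(\frac{1038}{-653} + \left(\left(3 - -546 + 2 \left(-21\right)^{2}\right) - -523\right)\right) \left(-1448\right) = \left(1038 \left(- \frac{1}{653}\right) + \left(\left(3 + 546 + 2 \cdot 441\right) + 523\right)\right) \left(-1448\right) = \left(- \frac{1038}{653} + \left(\left(3 + 546 + 882\right) + 523\right)\right) \left(-1448\right) = \left(- \frac{1038}{653} + \left(1431 + 523\right)\right) \left(-1448\right) = \left(- \frac{1038}{653} + 1954\right) \left(-1448\right) = \frac{1274924}{653} \left(-1448\right) = - \frac{1846089952}{653}$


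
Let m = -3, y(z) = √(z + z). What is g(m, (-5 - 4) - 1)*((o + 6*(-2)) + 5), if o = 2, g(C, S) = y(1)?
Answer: -5*√2 ≈ -7.0711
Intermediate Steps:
y(z) = √2*√z (y(z) = √(2*z) = √2*√z)
g(C, S) = √2 (g(C, S) = √2*√1 = √2*1 = √2)
g(m, (-5 - 4) - 1)*((o + 6*(-2)) + 5) = √2*((2 + 6*(-2)) + 5) = √2*((2 - 12) + 5) = √2*(-10 + 5) = √2*(-5) = -5*√2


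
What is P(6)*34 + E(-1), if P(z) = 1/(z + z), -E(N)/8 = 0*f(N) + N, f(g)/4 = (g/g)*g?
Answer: 65/6 ≈ 10.833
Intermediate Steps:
f(g) = 4*g (f(g) = 4*((g/g)*g) = 4*(1*g) = 4*g)
E(N) = -8*N (E(N) = -8*(0*(4*N) + N) = -8*(0 + N) = -8*N)
P(z) = 1/(2*z)
P(6)*34 + E(-1) = ((½)/6)*34 - 8*(-1) = ((½)*(⅙))*34 + 8 = (1/12)*34 + 8 = 17/6 + 8 = 65/6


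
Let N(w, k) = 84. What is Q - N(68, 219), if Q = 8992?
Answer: 8908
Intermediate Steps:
Q - N(68, 219) = 8992 - 1*84 = 8992 - 84 = 8908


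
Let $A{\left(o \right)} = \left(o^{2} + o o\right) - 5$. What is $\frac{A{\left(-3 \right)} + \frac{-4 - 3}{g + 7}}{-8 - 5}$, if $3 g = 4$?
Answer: $- \frac{304}{325} \approx -0.93538$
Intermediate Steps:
$g = \frac{4}{3}$ ($g = \frac{1}{3} \cdot 4 = \frac{4}{3} \approx 1.3333$)
$A{\left(o \right)} = -5 + 2 o^{2}$ ($A{\left(o \right)} = \left(o^{2} + o^{2}\right) - 5 = 2 o^{2} - 5 = -5 + 2 o^{2}$)
$\frac{A{\left(-3 \right)} + \frac{-4 - 3}{g + 7}}{-8 - 5} = \frac{\left(-5 + 2 \left(-3\right)^{2}\right) + \frac{-4 - 3}{\frac{4}{3} + 7}}{-8 - 5} = \frac{\left(-5 + 2 \cdot 9\right) - \frac{7}{\frac{25}{3}}}{-13} = - \frac{\left(-5 + 18\right) - \frac{21}{25}}{13} = - \frac{13 - \frac{21}{25}}{13} = \left(- \frac{1}{13}\right) \frac{304}{25} = - \frac{304}{325}$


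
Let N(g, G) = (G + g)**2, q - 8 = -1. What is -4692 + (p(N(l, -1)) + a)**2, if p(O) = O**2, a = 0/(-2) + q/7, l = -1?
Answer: -4403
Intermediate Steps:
q = 7 (q = 8 - 1 = 7)
a = 1 (a = 0/(-2) + 7/7 = 0*(-1/2) + 7*(1/7) = 0 + 1 = 1)
-4692 + (p(N(l, -1)) + a)**2 = -4692 + (((-1 - 1)**2)**2 + 1)**2 = -4692 + (((-2)**2)**2 + 1)**2 = -4692 + (4**2 + 1)**2 = -4692 + (16 + 1)**2 = -4692 + 17**2 = -4692 + 289 = -4403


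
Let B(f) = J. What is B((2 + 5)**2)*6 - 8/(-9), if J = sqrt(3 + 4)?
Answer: 8/9 + 6*sqrt(7) ≈ 16.763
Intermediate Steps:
J = sqrt(7) ≈ 2.6458
B(f) = sqrt(7)
B((2 + 5)**2)*6 - 8/(-9) = sqrt(7)*6 - 8/(-9) = 6*sqrt(7) - 8*(-1/9) = 6*sqrt(7) + 8/9 = 8/9 + 6*sqrt(7)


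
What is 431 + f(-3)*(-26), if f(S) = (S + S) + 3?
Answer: 509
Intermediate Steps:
f(S) = 3 + 2*S (f(S) = 2*S + 3 = 3 + 2*S)
431 + f(-3)*(-26) = 431 + (3 + 2*(-3))*(-26) = 431 + (3 - 6)*(-26) = 431 - 3*(-26) = 431 + 78 = 509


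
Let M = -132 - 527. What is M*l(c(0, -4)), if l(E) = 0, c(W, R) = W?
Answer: 0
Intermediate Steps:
M = -659
M*l(c(0, -4)) = -659*0 = 0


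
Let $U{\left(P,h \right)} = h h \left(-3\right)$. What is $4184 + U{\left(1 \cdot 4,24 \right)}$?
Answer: $2456$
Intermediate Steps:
$U{\left(P,h \right)} = - 3 h^{2}$ ($U{\left(P,h \right)} = h^{2} \left(-3\right) = - 3 h^{2}$)
$4184 + U{\left(1 \cdot 4,24 \right)} = 4184 - 3 \cdot 24^{2} = 4184 - 1728 = 2456$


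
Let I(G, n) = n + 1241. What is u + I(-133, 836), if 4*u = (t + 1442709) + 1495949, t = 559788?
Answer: 1753377/2 ≈ 8.7669e+5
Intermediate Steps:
u = 1749223/2 (u = ((559788 + 1442709) + 1495949)/4 = (2002497 + 1495949)/4 = (¼)*3498446 = 1749223/2 ≈ 8.7461e+5)
I(G, n) = 1241 + n
u + I(-133, 836) = 1749223/2 + (1241 + 836) = 1749223/2 + 2077 = 1753377/2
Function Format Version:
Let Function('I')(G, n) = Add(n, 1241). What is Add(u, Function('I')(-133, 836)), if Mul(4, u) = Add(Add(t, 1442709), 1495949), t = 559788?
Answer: Rational(1753377, 2) ≈ 8.7669e+5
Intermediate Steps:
u = Rational(1749223, 2) (u = Mul(Rational(1, 4), Add(Add(559788, 1442709), 1495949)) = Mul(Rational(1, 4), Add(2002497, 1495949)) = Mul(Rational(1, 4), 3498446) = Rational(1749223, 2) ≈ 8.7461e+5)
Function('I')(G, n) = Add(1241, n)
Add(u, Function('I')(-133, 836)) = Add(Rational(1749223, 2), Add(1241, 836)) = Add(Rational(1749223, 2), 2077) = Rational(1753377, 2)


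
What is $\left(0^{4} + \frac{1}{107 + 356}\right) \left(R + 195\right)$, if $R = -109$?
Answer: $\frac{86}{463} \approx 0.18575$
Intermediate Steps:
$\left(0^{4} + \frac{1}{107 + 356}\right) \left(R + 195\right) = \left(0^{4} + \frac{1}{107 + 356}\right) \left(-109 + 195\right) = \left(0 + \frac{1}{463}\right) 86 = \frac{1}{463} \cdot 86 = \frac{86}{463}$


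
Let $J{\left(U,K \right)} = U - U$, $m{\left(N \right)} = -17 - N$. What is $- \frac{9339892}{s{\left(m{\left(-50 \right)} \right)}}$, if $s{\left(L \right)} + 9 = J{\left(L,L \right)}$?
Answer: $\frac{9339892}{9} \approx 1.0378 \cdot 10^{6}$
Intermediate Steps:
$J{\left(U,K \right)} = 0$
$s{\left(L \right)} = -9$ ($s{\left(L \right)} = -9 + 0 = -9$)
$- \frac{9339892}{s{\left(m{\left(-50 \right)} \right)}} = - \frac{9339892}{-9} = \left(-9339892\right) \left(- \frac{1}{9}\right) = \frac{9339892}{9}$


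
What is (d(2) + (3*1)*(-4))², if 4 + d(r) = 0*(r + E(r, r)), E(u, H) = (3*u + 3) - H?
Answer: 256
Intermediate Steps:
E(u, H) = 3 - H + 3*u (E(u, H) = (3 + 3*u) - H = 3 - H + 3*u)
d(r) = -4 (d(r) = -4 + 0*(r + (3 - r + 3*r)) = -4 + 0*(r + (3 + 2*r)) = -4 + 0*(3 + 3*r) = -4 + 0 = -4)
(d(2) + (3*1)*(-4))² = (-4 + (3*1)*(-4))² = (-4 + 3*(-4))² = (-4 - 12)² = (-16)² = 256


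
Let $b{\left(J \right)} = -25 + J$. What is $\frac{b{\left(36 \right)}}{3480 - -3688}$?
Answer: $\frac{11}{7168} \approx 0.0015346$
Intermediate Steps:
$\frac{b{\left(36 \right)}}{3480 - -3688} = \frac{-25 + 36}{3480 - -3688} = \frac{11}{3480 + 3688} = \frac{11}{7168}$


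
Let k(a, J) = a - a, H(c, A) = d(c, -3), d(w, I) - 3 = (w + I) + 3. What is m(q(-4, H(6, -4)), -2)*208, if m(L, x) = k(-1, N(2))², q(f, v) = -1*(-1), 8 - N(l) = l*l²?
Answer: 0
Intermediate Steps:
d(w, I) = 6 + I + w (d(w, I) = 3 + ((w + I) + 3) = 3 + ((I + w) + 3) = 3 + (3 + I + w) = 6 + I + w)
H(c, A) = 3 + c (H(c, A) = 6 - 3 + c = 3 + c)
N(l) = 8 - l³ (N(l) = 8 - l*l² = 8 - l³)
k(a, J) = 0
q(f, v) = 1
m(L, x) = 0 (m(L, x) = 0² = 0)
m(q(-4, H(6, -4)), -2)*208 = 0*208 = 0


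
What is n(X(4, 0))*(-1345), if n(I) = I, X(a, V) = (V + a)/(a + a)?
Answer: -1345/2 ≈ -672.50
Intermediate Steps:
X(a, V) = (V + a)/(2*a) (X(a, V) = (V + a)/((2*a)) = (V + a)*(1/(2*a)) = (V + a)/(2*a))
n(X(4, 0))*(-1345) = ((½)*(0 + 4)/4)*(-1345) = ((½)*(¼)*4)*(-1345) = (½)*(-1345) = -1345/2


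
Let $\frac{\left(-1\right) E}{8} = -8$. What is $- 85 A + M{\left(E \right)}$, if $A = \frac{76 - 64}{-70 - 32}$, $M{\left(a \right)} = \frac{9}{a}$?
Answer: $\frac{649}{64} \approx 10.141$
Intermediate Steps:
$E = 64$ ($E = \left(-8\right) \left(-8\right) = 64$)
$A = - \frac{2}{17}$ ($A = \frac{12}{-70 - 32} = \frac{12}{-102} = 12 \left(- \frac{1}{102}\right) = - \frac{2}{17} \approx -0.11765$)
$- 85 A + M{\left(E \right)} = \left(-85\right) \left(- \frac{2}{17}\right) + \frac{9}{64} = 10 + 9 \cdot \frac{1}{64} = 10 + \frac{9}{64} = \frac{649}{64}$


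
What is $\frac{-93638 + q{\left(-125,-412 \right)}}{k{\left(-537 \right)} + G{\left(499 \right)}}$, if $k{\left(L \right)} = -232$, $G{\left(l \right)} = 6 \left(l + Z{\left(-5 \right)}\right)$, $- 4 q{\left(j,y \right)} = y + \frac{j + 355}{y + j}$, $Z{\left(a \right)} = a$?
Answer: $- \frac{100456475}{2934168} \approx -34.237$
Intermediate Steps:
$q{\left(j,y \right)} = - \frac{y}{4} - \frac{355 + j}{4 \left(j + y\right)}$ ($q{\left(j,y \right)} = - \frac{y + \frac{j + 355}{y + j}}{4} = - \frac{y + \frac{355 + j}{j + y}}{4} = - \frac{y}{4} - \frac{355 + j}{4 \left(j + y\right)}$)
$G{\left(l \right)} = -30 + 6 l$ ($G{\left(l \right)} = 6 \left(l - 5\right) = 6 \left(-5 + l\right) = -30 + 6 l$)
$\frac{-93638 + q{\left(-125,-412 \right)}}{k{\left(-537 \right)} + G{\left(499 \right)}} = \frac{-93638 + \frac{-355 - -125 - \left(-412\right)^{2} - \left(-125\right) \left(-412\right)}{4 \left(-125 - 412\right)}}{-232 + \left(-30 + 6 \cdot 499\right)} = \frac{-93638 + \frac{-355 + 125 - 169744 - 51500}{4 \left(-537\right)}}{-232 + \left(-30 + 2994\right)} = \frac{-93638 + \frac{1}{4} \left(- \frac{1}{537}\right) \left(-355 + 125 - 169744 - 51500\right)}{-232 + 2964} = \frac{-93638 + \frac{1}{4} \left(- \frac{1}{537}\right) \left(-221474\right)}{2732} = \left(-93638 + \frac{110737}{1074}\right) \frac{1}{2732} = \left(- \frac{100456475}{1074}\right) \frac{1}{2732} = - \frac{100456475}{2934168}$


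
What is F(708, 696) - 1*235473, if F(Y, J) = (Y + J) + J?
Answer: -233373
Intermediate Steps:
F(Y, J) = Y + 2*J (F(Y, J) = (J + Y) + J = Y + 2*J)
F(708, 696) - 1*235473 = (708 + 2*696) - 1*235473 = (708 + 1392) - 235473 = 2100 - 235473 = -233373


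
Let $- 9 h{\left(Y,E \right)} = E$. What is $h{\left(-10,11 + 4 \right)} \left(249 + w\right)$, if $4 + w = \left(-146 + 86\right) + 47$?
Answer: $- \frac{1160}{3} \approx -386.67$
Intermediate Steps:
$w = -17$ ($w = -4 + \left(\left(-146 + 86\right) + 47\right) = -4 + \left(-60 + 47\right) = -4 - 13 = -17$)
$h{\left(Y,E \right)} = - \frac{E}{9}$
$h{\left(-10,11 + 4 \right)} \left(249 + w\right) = - \frac{11 + 4}{9} \left(249 - 17\right) = \left(- \frac{1}{9}\right) 15 \cdot 232 = \left(- \frac{5}{3}\right) 232 = - \frac{1160}{3}$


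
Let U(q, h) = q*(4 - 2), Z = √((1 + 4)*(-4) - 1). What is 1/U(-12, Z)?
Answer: -1/24 ≈ -0.041667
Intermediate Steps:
Z = I*√21 (Z = √(5*(-4) - 1) = √(-20 - 1) = √(-21) = I*√21 ≈ 4.5826*I)
U(q, h) = 2*q (U(q, h) = q*2 = 2*q)
1/U(-12, Z) = 1/(2*(-12)) = 1/(-24) = -1/24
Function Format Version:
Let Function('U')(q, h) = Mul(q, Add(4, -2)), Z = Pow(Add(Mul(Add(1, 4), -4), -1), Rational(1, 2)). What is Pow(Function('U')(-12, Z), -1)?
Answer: Rational(-1, 24) ≈ -0.041667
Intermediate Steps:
Z = Mul(I, Pow(21, Rational(1, 2))) (Z = Pow(Add(Mul(5, -4), -1), Rational(1, 2)) = Pow(Add(-20, -1), Rational(1, 2)) = Pow(-21, Rational(1, 2)) = Mul(I, Pow(21, Rational(1, 2))) ≈ Mul(4.5826, I))
Function('U')(q, h) = Mul(2, q) (Function('U')(q, h) = Mul(q, 2) = Mul(2, q))
Pow(Function('U')(-12, Z), -1) = Pow(Mul(2, -12), -1) = Pow(-24, -1) = Rational(-1, 24)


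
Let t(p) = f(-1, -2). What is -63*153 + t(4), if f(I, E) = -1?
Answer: -9640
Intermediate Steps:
t(p) = -1
-63*153 + t(4) = -63*153 - 1 = -9639 - 1 = -9640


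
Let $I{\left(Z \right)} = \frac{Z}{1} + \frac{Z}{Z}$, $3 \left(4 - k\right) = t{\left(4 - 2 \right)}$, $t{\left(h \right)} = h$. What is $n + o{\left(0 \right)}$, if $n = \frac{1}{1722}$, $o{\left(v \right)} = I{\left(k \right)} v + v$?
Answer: $\frac{1}{1722} \approx 0.00058072$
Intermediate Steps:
$k = \frac{10}{3}$ ($k = 4 - \frac{4 - 2}{3} = 4 - \frac{2}{3} = \frac{10}{3} \approx 3.3333$)
$I{\left(Z \right)} = 1 + Z$ ($I{\left(Z \right)} = Z 1 + 1 = Z + 1 = 1 + Z$)
$o{\left(v \right)} = \frac{16 v}{3}$ ($o{\left(v \right)} = \left(1 + \frac{10}{3}\right) v + v = \frac{13 v}{3} + v = \frac{16 v}{3}$)
$n = \frac{1}{1722} \approx 0.00058072$
$n + o{\left(0 \right)} = \frac{1}{1722} + \frac{16}{3} \cdot 0 = \frac{1}{1722} + 0 = \frac{1}{1722}$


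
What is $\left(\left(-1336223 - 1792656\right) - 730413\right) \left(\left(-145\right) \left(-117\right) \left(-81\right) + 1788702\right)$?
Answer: $-1599819327804$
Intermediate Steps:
$\left(\left(-1336223 - 1792656\right) - 730413\right) \left(\left(-145\right) \left(-117\right) \left(-81\right) + 1788702\right) = \left(-3128879 - 730413\right) \left(16965 \left(-81\right) + 1788702\right) = - 3859292 \left(-1374165 + 1788702\right) = \left(-3859292\right) 414537 = -1599819327804$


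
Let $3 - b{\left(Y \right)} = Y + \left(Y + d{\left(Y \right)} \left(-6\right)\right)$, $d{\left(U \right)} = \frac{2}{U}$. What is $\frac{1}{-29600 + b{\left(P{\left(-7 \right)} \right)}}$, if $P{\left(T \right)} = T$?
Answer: $- \frac{7}{207093} \approx -3.3801 \cdot 10^{-5}$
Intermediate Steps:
$b{\left(Y \right)} = 3 - 2 Y + \frac{12}{Y}$ ($b{\left(Y \right)} = 3 - \left(Y + \left(Y + \frac{2}{Y} \left(-6\right)\right)\right) = 3 - \left(Y + \left(Y - \frac{12}{Y}\right)\right) = 3 - \left(- \frac{12}{Y} + 2 Y\right) = 3 - 2 Y + \frac{12}{Y}$)
$\frac{1}{-29600 + b{\left(P{\left(-7 \right)} \right)}} = \frac{1}{-29600 + \left(3 - -14 + \frac{12}{-7}\right)} = \frac{1}{-29600 + \left(3 + 14 + 12 \left(- \frac{1}{7}\right)\right)} = \frac{1}{-29600 + \left(3 + 14 - \frac{12}{7}\right)} = \frac{1}{-29600 + \frac{107}{7}} = \frac{1}{- \frac{207093}{7}} = - \frac{7}{207093}$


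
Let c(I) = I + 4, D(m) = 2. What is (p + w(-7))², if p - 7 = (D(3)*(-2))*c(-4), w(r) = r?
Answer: 0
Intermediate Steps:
c(I) = 4 + I
p = 7 (p = 7 + (2*(-2))*(4 - 4) = 7 - 4*0 = 7 + 0 = 7)
(p + w(-7))² = (7 - 7)² = 0² = 0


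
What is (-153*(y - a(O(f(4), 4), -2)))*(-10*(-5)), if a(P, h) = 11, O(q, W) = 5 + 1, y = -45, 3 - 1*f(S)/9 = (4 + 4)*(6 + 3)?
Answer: 428400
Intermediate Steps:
f(S) = -621 (f(S) = 27 - 9*(4 + 4)*(6 + 3) = 27 - 72*9 = 27 - 9*72 = 27 - 648 = -621)
O(q, W) = 6
(-153*(y - a(O(f(4), 4), -2)))*(-10*(-5)) = (-153*(-45 - 1*11))*(-10*(-5)) = -153*(-45 - 11)*50 = -153*(-56)*50 = 8568*50 = 428400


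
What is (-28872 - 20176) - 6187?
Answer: -55235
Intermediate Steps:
(-28872 - 20176) - 6187 = -49048 - 6187 = -55235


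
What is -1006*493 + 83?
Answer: -495875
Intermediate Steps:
-1006*493 + 83 = -495958 + 83 = -495875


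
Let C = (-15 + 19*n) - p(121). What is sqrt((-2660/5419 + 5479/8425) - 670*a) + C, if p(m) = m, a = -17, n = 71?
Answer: 1213 + sqrt(949659498980169553)/9131015 ≈ 1319.7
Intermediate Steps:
C = 1213 (C = (-15 + 19*71) - 1*121 = (-15 + 1349) - 121 = 1334 - 121 = 1213)
sqrt((-2660/5419 + 5479/8425) - 670*a) + C = sqrt((-2660/5419 + 5479/8425) - 670*(-17)) + 1213 = sqrt((-2660*1/5419 + 5479*(1/8425)) + 11390) + 1213 = sqrt((-2660/5419 + 5479/8425) + 11390) + 1213 = sqrt(7280201/45655075 + 11390) + 1213 = sqrt(520018584451/45655075) + 1213 = sqrt(949659498980169553)/9131015 + 1213 = 1213 + sqrt(949659498980169553)/9131015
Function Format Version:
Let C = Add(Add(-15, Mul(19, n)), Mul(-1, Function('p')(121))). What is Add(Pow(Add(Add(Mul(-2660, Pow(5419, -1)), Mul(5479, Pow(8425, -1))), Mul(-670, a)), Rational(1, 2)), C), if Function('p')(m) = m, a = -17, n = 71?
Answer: Add(1213, Mul(Rational(1, 9131015), Pow(949659498980169553, Rational(1, 2)))) ≈ 1319.7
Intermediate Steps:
C = 1213 (C = Add(Add(-15, Mul(19, 71)), Mul(-1, 121)) = Add(Add(-15, 1349), -121) = Add(1334, -121) = 1213)
Add(Pow(Add(Add(Mul(-2660, Pow(5419, -1)), Mul(5479, Pow(8425, -1))), Mul(-670, a)), Rational(1, 2)), C) = Add(Pow(Add(Add(Mul(-2660, Pow(5419, -1)), Mul(5479, Pow(8425, -1))), Mul(-670, -17)), Rational(1, 2)), 1213) = Add(Pow(Add(Add(Mul(-2660, Rational(1, 5419)), Mul(5479, Rational(1, 8425))), 11390), Rational(1, 2)), 1213) = Add(Pow(Add(Add(Rational(-2660, 5419), Rational(5479, 8425)), 11390), Rational(1, 2)), 1213) = Add(Pow(Add(Rational(7280201, 45655075), 11390), Rational(1, 2)), 1213) = Add(Pow(Rational(520018584451, 45655075), Rational(1, 2)), 1213) = Add(Mul(Rational(1, 9131015), Pow(949659498980169553, Rational(1, 2))), 1213) = Add(1213, Mul(Rational(1, 9131015), Pow(949659498980169553, Rational(1, 2))))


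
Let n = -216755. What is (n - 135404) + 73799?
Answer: -278360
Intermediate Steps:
(n - 135404) + 73799 = (-216755 - 135404) + 73799 = -352159 + 73799 = -278360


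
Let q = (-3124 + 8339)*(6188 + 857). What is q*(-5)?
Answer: -183698375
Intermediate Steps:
q = 36739675 (q = 5215*7045 = 36739675)
q*(-5) = 36739675*(-5) = -183698375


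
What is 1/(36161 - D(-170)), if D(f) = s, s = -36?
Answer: 1/36197 ≈ 2.7627e-5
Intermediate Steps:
D(f) = -36
1/(36161 - D(-170)) = 1/(36161 - 1*(-36)) = 1/(36161 + 36) = 1/36197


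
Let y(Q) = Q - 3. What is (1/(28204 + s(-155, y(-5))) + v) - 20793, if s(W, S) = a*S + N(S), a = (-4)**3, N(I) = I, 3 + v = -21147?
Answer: -1204099643/28708 ≈ -41943.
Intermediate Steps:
v = -21150 (v = -3 - 21147 = -21150)
y(Q) = -3 + Q
a = -64
s(W, S) = -63*S (s(W, S) = -64*S + S = -63*S)
(1/(28204 + s(-155, y(-5))) + v) - 20793 = (1/(28204 - 63*(-3 - 5)) - 21150) - 20793 = (1/(28204 - 63*(-8)) - 21150) - 20793 = (1/(28204 + 504) - 21150) - 20793 = (1/28708 - 21150) - 20793 = -607174199/28708 - 20793 = -1204099643/28708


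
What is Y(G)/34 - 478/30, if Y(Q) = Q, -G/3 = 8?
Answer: -4243/255 ≈ -16.639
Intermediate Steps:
G = -24 (G = -3*8 = -24)
Y(G)/34 - 478/30 = -24/34 - 478/30 = -24*1/34 - 478*1/30 = -12/17 - 239/15 = -4243/255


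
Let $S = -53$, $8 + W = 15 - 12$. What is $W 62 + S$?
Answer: $-363$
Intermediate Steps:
$W = -5$ ($W = -8 + \left(15 - 12\right) = -8 + 3 = -5$)
$W 62 + S = \left(-5\right) 62 - 53 = -310 - 53 = -363$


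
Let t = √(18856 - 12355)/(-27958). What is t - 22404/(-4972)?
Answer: 5601/1243 - √6501/27958 ≈ 4.5032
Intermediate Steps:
t = -√6501/27958 (t = √6501*(-1/27958) = -√6501/27958 ≈ -0.0028839)
t - 22404/(-4972) = -√6501/27958 - 22404/(-4972) = -√6501/27958 - 22404*(-1/4972) = -√6501/27958 + 5601/1243 = 5601/1243 - √6501/27958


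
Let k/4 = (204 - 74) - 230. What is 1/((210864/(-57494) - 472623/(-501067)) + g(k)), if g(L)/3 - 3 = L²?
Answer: 14404173049/6914093459074878 ≈ 2.0833e-6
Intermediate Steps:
k = -400 (k = 4*((204 - 74) - 230) = 4*(130 - 230) = 4*(-100) = -400)
g(L) = 9 + 3*L²
1/((210864/(-57494) - 472623/(-501067)) + g(k)) = 1/((210864/(-57494) - 472623/(-501067)) + (9 + 3*(-400)²)) = 1/((210864*(-1/57494) - 472623*(-1/501067)) + (9 + 3*160000)) = 1/((-105432/28747 + 472623/501067) + (9 + 480000)) = 1/(-39242002563/14404173049 + 480009) = 1/(6914093459074878/14404173049) = 14404173049/6914093459074878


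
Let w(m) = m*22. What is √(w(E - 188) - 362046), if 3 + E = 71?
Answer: I*√364686 ≈ 603.89*I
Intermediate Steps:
E = 68 (E = -3 + 71 = 68)
w(m) = 22*m
√(w(E - 188) - 362046) = √(22*(68 - 188) - 362046) = √(22*(-120) - 362046) = √(-2640 - 362046) = √(-364686) = I*√364686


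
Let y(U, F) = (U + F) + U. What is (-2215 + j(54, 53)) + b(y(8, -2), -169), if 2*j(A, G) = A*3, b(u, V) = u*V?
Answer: -4500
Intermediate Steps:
y(U, F) = F + 2*U (y(U, F) = (F + U) + U = F + 2*U)
b(u, V) = V*u
j(A, G) = 3*A/2 (j(A, G) = (A*3)/2 = (3*A)/2 = 3*A/2)
(-2215 + j(54, 53)) + b(y(8, -2), -169) = (-2215 + (3/2)*54) - 169*(-2 + 2*8) = (-2215 + 81) - 169*(-2 + 16) = -2134 - 169*14 = -2134 - 2366 = -4500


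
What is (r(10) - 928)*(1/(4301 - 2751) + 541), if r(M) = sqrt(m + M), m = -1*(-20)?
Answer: -389087664/775 + 838551*sqrt(30)/1550 ≈ -4.9909e+5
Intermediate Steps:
m = 20
r(M) = sqrt(20 + M)
(r(10) - 928)*(1/(4301 - 2751) + 541) = (sqrt(20 + 10) - 928)*(1/(4301 - 2751) + 541) = (sqrt(30) - 928)*(1/1550 + 541) = (-928 + sqrt(30))*(1/1550 + 541) = (-928 + sqrt(30))*(838551/1550) = -389087664/775 + 838551*sqrt(30)/1550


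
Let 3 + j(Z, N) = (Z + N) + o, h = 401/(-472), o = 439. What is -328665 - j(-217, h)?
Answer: -155232847/472 ≈ -3.2888e+5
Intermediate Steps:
h = -401/472 (h = 401*(-1/472) = -401/472 ≈ -0.84958)
j(Z, N) = 436 + N + Z (j(Z, N) = -3 + ((Z + N) + 439) = -3 + ((N + Z) + 439) = -3 + (439 + N + Z) = 436 + N + Z)
-328665 - j(-217, h) = -328665 - (436 - 401/472 - 217) = -328665 - 1*102967/472 = -328665 - 102967/472 = -155232847/472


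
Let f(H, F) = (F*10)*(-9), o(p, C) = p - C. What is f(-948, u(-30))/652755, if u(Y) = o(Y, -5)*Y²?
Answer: 135000/43517 ≈ 3.1022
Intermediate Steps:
u(Y) = Y²*(5 + Y) (u(Y) = (Y - 1*(-5))*Y² = (Y + 5)*Y² = (5 + Y)*Y² = Y²*(5 + Y))
f(H, F) = -90*F (f(H, F) = (10*F)*(-9) = -90*F)
f(-948, u(-30))/652755 = -90*(-30)²*(5 - 30)/652755 = -81000*(-25)*(1/652755) = -90*(-22500)*(1/652755) = 2025000*(1/652755) = 135000/43517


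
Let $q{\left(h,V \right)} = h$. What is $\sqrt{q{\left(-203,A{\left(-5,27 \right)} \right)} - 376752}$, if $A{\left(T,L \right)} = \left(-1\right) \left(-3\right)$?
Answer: $i \sqrt{376955} \approx 613.97 i$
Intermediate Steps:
$A{\left(T,L \right)} = 3$
$\sqrt{q{\left(-203,A{\left(-5,27 \right)} \right)} - 376752} = \sqrt{-203 - 376752} = \sqrt{-376955} = i \sqrt{376955}$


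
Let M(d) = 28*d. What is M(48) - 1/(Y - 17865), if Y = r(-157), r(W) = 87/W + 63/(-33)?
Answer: 41471956223/30857109 ≈ 1344.0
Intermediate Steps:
r(W) = -21/11 + 87/W (r(W) = 87/W + 63*(-1/33) = 87/W - 21/11 = -21/11 + 87/W)
Y = -4254/1727 (Y = -21/11 + 87/(-157) = -21/11 + 87*(-1/157) = -21/11 - 87/157 = -4254/1727 ≈ -2.4632)
M(48) - 1/(Y - 17865) = 28*48 - 1/(-4254/1727 - 17865) = 1344 - 1/(-30857109/1727) = 1344 - 1*(-1727/30857109) = 1344 + 1727/30857109 = 41471956223/30857109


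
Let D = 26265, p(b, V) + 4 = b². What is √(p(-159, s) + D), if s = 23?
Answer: √51542 ≈ 227.03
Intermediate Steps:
p(b, V) = -4 + b²
√(p(-159, s) + D) = √((-4 + (-159)²) + 26265) = √((-4 + 25281) + 26265) = √(25277 + 26265) = √51542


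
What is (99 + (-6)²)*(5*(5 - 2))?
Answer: 2025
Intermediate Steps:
(99 + (-6)²)*(5*(5 - 2)) = (99 + 36)*(5*3) = 135*15 = 2025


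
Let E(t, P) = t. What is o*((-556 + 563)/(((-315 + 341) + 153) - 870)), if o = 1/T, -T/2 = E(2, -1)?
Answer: 7/2764 ≈ 0.0025326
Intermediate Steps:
T = -4 (T = -2*2 = -4)
o = -¼ (o = 1/(-4) = -¼ ≈ -0.25000)
o*((-556 + 563)/(((-315 + 341) + 153) - 870)) = -(-556 + 563)/(4*(((-315 + 341) + 153) - 870)) = -7/(4*((26 + 153) - 870)) = -7/(4*(179 - 870)) = -7/(4*(-691)) = -7*(-1)/(4*691) = -¼*(-7/691) = 7/2764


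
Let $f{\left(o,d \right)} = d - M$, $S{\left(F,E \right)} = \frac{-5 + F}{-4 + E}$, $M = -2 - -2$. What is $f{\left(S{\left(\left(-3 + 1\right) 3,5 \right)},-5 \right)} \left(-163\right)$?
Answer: $815$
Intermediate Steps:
$M = 0$ ($M = -2 + 2 = 0$)
$S{\left(F,E \right)} = \frac{-5 + F}{-4 + E}$
$f{\left(o,d \right)} = d$ ($f{\left(o,d \right)} = d - 0 = d + 0 = d$)
$f{\left(S{\left(\left(-3 + 1\right) 3,5 \right)},-5 \right)} \left(-163\right) = \left(-5\right) \left(-163\right) = 815$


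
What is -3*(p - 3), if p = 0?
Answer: 9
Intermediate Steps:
-3*(p - 3) = -3*(0 - 3) = -3*(-3) = 9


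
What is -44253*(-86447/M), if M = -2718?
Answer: -425059899/302 ≈ -1.4075e+6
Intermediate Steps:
-44253*(-86447/M) = -44253/((-2718/(-86447))) = -44253/((-2718*(-1/86447))) = -44253/2718/86447 = -44253*86447/2718 = -425059899/302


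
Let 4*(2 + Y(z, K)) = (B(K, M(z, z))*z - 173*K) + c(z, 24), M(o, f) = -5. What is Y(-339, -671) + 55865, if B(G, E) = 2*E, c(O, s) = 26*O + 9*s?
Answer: 334327/4 ≈ 83582.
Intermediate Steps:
c(O, s) = 9*s + 26*O
Y(z, K) = 52 + 4*z - 173*K/4 (Y(z, K) = -2 + (((2*(-5))*z - 173*K) + (9*24 + 26*z))/4 = -2 + ((-10*z - 173*K) + (216 + 26*z))/4 = -2 + ((-173*K - 10*z) + (216 + 26*z))/4 = -2 + (216 - 173*K + 16*z)/4 = -2 + (54 + 4*z - 173*K/4) = 52 + 4*z - 173*K/4)
Y(-339, -671) + 55865 = (52 + 4*(-339) - 173/4*(-671)) + 55865 = (52 - 1356 + 116083/4) + 55865 = 110867/4 + 55865 = 334327/4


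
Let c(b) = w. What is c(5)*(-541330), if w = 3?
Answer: -1623990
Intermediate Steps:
c(b) = 3
c(5)*(-541330) = 3*(-541330) = -1623990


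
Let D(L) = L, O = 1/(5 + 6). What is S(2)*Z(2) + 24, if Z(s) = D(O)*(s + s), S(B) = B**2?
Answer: 280/11 ≈ 25.455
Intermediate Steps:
O = 1/11 ≈ 0.090909
Z(s) = 2*s/11 (Z(s) = (s + s)/11 = (2*s)/11 = 2*s/11)
S(2)*Z(2) + 24 = 2**2*((2/11)*2) + 24 = 4*(4/11) + 24 = 16/11 + 24 = 280/11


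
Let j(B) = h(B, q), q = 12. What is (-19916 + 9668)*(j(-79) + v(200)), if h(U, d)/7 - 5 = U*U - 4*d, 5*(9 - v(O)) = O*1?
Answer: -444302040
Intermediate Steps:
v(O) = 9 - O/5
h(U, d) = 35 - 28*d + 7*U**2 (h(U, d) = 35 + 7*(U*U - 4*d) = 35 + 7*(U**2 - 4*d) = 35 + (-28*d + 7*U**2) = 35 - 28*d + 7*U**2)
j(B) = -301 + 7*B**2 (j(B) = 35 - 28*12 + 7*B**2 = 35 - 336 + 7*B**2 = -301 + 7*B**2)
(-19916 + 9668)*(j(-79) + v(200)) = (-19916 + 9668)*((-301 + 7*(-79)**2) + (9 - 1/5*200)) = -10248*((-301 + 7*6241) + (9 - 40)) = -10248*((-301 + 43687) - 31) = -10248*(43386 - 31) = -10248*43355 = -444302040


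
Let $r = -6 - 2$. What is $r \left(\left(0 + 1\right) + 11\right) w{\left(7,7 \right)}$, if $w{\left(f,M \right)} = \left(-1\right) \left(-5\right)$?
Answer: $-480$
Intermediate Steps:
$w{\left(f,M \right)} = 5$
$r = -8$ ($r = -6 - 2 = -8$)
$r \left(\left(0 + 1\right) + 11\right) w{\left(7,7 \right)} = - 8 \left(\left(0 + 1\right) + 11\right) 5 = - 8 \left(1 + 11\right) 5 = \left(-8\right) 12 \cdot 5 = \left(-96\right) 5 = -480$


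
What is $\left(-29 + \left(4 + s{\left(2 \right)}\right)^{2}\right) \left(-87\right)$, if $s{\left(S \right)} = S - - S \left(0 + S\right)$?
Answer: $-6177$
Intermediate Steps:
$s{\left(S \right)} = S + S^{2}$ ($s{\left(S \right)} = S - - S S = S - - S^{2} = S + S^{2}$)
$\left(-29 + \left(4 + s{\left(2 \right)}\right)^{2}\right) \left(-87\right) = \left(-29 + \left(4 + 2 \left(1 + 2\right)\right)^{2}\right) \left(-87\right) = \left(-29 + \left(4 + 2 \cdot 3\right)^{2}\right) \left(-87\right) = \left(-29 + \left(4 + 6\right)^{2}\right) \left(-87\right) = \left(-29 + 10^{2}\right) \left(-87\right) = \left(-29 + 100\right) \left(-87\right) = 71 \left(-87\right) = -6177$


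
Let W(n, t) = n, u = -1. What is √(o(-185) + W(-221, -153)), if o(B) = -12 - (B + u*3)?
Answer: 3*I*√5 ≈ 6.7082*I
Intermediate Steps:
o(B) = -9 - B (o(B) = -12 - (B - 1*3) = -12 - (B - 3) = -12 - (-3 + B) = -12 + (3 - B) = -9 - B)
√(o(-185) + W(-221, -153)) = √((-9 - 1*(-185)) - 221) = √((-9 + 185) - 221) = √(176 - 221) = √(-45) = 3*I*√5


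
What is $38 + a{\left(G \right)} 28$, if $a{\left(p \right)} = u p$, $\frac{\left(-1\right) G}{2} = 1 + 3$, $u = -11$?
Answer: $2502$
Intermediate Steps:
$G = -8$ ($G = - 2 \left(1 + 3\right) = \left(-2\right) 4 = -8$)
$a{\left(p \right)} = - 11 p$
$38 + a{\left(G \right)} 28 = 38 + \left(-11\right) \left(-8\right) 28 = 38 + 88 \cdot 28 = 38 + 2464 = 2502$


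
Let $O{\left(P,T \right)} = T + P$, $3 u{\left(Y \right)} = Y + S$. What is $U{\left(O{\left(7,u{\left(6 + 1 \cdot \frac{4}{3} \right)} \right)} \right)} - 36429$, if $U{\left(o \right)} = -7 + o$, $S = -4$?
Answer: $- \frac{327851}{9} \approx -36428.0$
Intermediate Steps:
$u{\left(Y \right)} = - \frac{4}{3} + \frac{Y}{3}$ ($u{\left(Y \right)} = \frac{Y - 4}{3} = \frac{-4 + Y}{3} = - \frac{4}{3} + \frac{Y}{3}$)
$O{\left(P,T \right)} = P + T$
$U{\left(O{\left(7,u{\left(6 + 1 \cdot \frac{4}{3} \right)} \right)} \right)} - 36429 = \left(-7 + \left(7 - \left(\frac{4}{3} - \frac{6 + 1 \cdot \frac{4}{3}}{3}\right)\right)\right) - 36429 = \left(-7 + \left(7 - \left(\frac{4}{3} - \frac{6 + \frac{4}{3}}{3}\right)\right)\right) - 36429 = \left(-7 + \left(7 + \left(- \frac{4}{3} + \frac{1}{3} \cdot \frac{22}{3}\right)\right)\right) - 36429 = \left(-7 + \left(7 + \left(- \frac{4}{3} + \frac{22}{9}\right)\right)\right) - 36429 = \left(-7 + \left(7 + \frac{10}{9}\right)\right) - 36429 = \left(-7 + \frac{73}{9}\right) - 36429 = \frac{10}{9} - 36429 = - \frac{327851}{9}$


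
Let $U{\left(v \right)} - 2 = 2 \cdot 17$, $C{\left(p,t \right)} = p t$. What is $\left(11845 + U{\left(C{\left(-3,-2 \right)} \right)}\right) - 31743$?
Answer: $-19862$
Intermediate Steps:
$U{\left(v \right)} = 36$ ($U{\left(v \right)} = 2 + 2 \cdot 17 = 2 + 34 = 36$)
$\left(11845 + U{\left(C{\left(-3,-2 \right)} \right)}\right) - 31743 = \left(11845 + 36\right) - 31743 = 11881 - 31743 = -19862$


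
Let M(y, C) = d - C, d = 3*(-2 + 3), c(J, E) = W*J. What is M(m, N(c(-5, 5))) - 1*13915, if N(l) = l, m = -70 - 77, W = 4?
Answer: -13892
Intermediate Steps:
c(J, E) = 4*J
m = -147
d = 3 (d = 3*1 = 3)
M(y, C) = 3 - C
M(m, N(c(-5, 5))) - 1*13915 = (3 - 4*(-5)) - 1*13915 = (3 - 1*(-20)) - 13915 = (3 + 20) - 13915 = 23 - 13915 = -13892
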